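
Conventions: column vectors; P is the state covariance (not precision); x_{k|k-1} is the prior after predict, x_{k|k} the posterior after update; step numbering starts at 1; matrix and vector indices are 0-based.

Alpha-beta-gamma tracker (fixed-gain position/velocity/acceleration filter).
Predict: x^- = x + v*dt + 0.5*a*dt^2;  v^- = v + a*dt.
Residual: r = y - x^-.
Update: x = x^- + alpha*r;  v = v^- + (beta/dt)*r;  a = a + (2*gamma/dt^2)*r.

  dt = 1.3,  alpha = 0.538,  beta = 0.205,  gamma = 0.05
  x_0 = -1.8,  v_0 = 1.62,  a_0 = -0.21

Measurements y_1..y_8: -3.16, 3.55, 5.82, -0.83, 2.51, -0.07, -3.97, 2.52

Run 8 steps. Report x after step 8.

x_post = -1.3215

step 1: x_pred=0.1286  r=-3.2886  x^+=-1.6407  v^+=0.8284  a^+=-0.4046
step 2: x_pred=-0.9056  r=4.4556  x^+=1.4915  v^+=1.0051  a^+=-0.1409
step 3: x_pred=2.6790  r=3.1410  x^+=4.3689  v^+=1.3172  a^+=0.0449
step 4: x_pred=6.1191  r=-6.9491  x^+=2.3805  v^+=0.2797  a^+=-0.3663
step 5: x_pred=2.4346  r=0.0754  x^+=2.4752  v^+=-0.1845  a^+=-0.3618
step 6: x_pred=1.9295  r=-1.9995  x^+=0.8538  v^+=-0.9702  a^+=-0.4801
step 7: x_pred=-0.8132  r=-3.1568  x^+=-2.5116  v^+=-2.0922  a^+=-0.6669
step 8: x_pred=-5.7950  r=8.3150  x^+=-1.3215  v^+=-1.6480  a^+=-0.1749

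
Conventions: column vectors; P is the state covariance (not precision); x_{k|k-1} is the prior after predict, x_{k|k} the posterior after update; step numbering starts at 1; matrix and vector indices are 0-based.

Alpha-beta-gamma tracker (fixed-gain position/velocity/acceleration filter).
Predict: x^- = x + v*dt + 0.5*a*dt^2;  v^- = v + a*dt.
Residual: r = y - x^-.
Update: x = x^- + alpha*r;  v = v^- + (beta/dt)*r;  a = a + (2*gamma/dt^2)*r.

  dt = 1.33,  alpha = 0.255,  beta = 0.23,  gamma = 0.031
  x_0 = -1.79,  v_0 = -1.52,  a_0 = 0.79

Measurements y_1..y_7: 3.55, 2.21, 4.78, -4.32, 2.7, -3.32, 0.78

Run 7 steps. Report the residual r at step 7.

step 1: x_pred=-3.1129  r=6.6629  x^+=-1.4138  v^+=0.6829  a^+=1.0235
step 2: x_pred=0.3997  r=1.8103  x^+=0.8613  v^+=2.3573  a^+=1.0870
step 3: x_pred=4.9579  r=-0.1779  x^+=4.9125  v^+=3.7722  a^+=1.0807
step 4: x_pred=10.8855  r=-15.2055  x^+=7.0081  v^+=2.5801  a^+=0.5478
step 5: x_pred=10.9241  r=-8.2241  x^+=8.8269  v^+=1.8865  a^+=0.2595
step 6: x_pred=11.5655  r=-14.8855  x^+=7.7697  v^+=-0.3425  a^+=-0.2622
step 7: x_pred=7.0822  r=-6.3022  x^+=5.4752  v^+=-1.7811  a^+=-0.4831

resid = -6.3022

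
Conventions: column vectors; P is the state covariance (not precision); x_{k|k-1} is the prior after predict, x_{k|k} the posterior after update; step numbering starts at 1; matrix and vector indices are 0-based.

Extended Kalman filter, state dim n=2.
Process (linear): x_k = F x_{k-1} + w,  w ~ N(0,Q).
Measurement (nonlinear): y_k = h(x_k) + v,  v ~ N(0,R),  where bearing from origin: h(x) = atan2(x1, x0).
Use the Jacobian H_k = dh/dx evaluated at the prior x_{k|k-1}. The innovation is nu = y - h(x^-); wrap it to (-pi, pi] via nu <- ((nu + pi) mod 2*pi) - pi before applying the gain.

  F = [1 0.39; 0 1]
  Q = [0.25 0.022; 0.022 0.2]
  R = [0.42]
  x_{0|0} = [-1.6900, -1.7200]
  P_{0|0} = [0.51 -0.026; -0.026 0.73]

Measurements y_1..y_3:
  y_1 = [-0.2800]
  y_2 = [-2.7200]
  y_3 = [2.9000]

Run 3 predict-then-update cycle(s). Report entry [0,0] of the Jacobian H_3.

step 1: x^-=[-2.3608, -1.7200]  P^-=[0.8508 0.2807; 0.2807 0.9300]  H_jac=[0.2016 -0.2767]  S=[0.4945]  K=[0.1898; -0.4060]  nu=[2.2320]  x^+=[-1.9372, -2.6261]  P^+=[0.8329 0.3188; 0.3188 0.8485]
step 2: x^-=[-2.9614, -2.6261]  P^-=[1.4607 0.6717; 0.6717 1.0485]  H_jac=[0.1676 -0.1890]  S=[0.4559]  K=[0.2585; -0.1877]  nu=[-0.3039]  x^+=[-3.0400, -2.5691]  P^+=[1.4302 0.6938; 0.6938 1.0324]
step 3: x^-=[-4.0419, -2.5691]  P^-=[2.3784 1.1185; 1.1185 1.2324]  H_jac=[0.1120 -0.1762]  S=[0.4440]  K=[0.1561; -0.2070]  nu=[-0.8078]  x^+=[-4.1680, -2.4019]  P^+=[2.3676 1.1328; 1.1328 1.2134]

H_jac[0,0] = 0.1120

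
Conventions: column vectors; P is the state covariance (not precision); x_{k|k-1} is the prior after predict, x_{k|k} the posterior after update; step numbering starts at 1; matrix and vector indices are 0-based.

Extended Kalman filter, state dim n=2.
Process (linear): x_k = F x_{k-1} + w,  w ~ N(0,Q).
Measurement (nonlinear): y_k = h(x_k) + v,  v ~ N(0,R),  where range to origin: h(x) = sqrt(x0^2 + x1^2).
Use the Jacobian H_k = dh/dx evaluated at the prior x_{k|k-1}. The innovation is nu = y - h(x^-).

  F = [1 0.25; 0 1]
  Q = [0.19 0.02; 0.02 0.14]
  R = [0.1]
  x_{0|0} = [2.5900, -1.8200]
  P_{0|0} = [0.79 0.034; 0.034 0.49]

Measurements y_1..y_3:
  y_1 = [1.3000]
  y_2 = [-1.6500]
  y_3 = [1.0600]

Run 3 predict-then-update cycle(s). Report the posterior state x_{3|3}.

x_post = [0.7528, 0.9736]

step 1: x^-=[2.1350, -1.8200]  P^-=[1.0276 0.1765; 0.1765 0.6300]  H_jac=[0.7610 -0.6487]  S=[0.7860]  K=[0.8493; -0.3491]  nu=[-1.5055]  x^+=[0.8564, -1.2945]  P^+=[0.4607 0.4095; 0.4095 0.5342]
step 2: x^-=[0.5328, -1.2945]  P^-=[0.8889 0.5631; 0.5631 0.6742]  H_jac=[0.3806 -0.9247]  S=[0.4089]  K=[-0.4460; -1.0005]  nu=[-3.0498]  x^+=[1.8929, 1.7570]  P^+=[0.8075 0.3806; 0.3806 0.2649]
step 3: x^-=[2.3322, 1.7570]  P^-=[1.2044 0.4668; 0.4668 0.4049]  H_jac=[0.7987 0.6017]  S=[1.4636]  K=[0.8492; 0.4212]  nu=[-1.8599]  x^+=[0.7528, 0.9736]  P^+=[0.1490 -0.0567; -0.0567 0.1452]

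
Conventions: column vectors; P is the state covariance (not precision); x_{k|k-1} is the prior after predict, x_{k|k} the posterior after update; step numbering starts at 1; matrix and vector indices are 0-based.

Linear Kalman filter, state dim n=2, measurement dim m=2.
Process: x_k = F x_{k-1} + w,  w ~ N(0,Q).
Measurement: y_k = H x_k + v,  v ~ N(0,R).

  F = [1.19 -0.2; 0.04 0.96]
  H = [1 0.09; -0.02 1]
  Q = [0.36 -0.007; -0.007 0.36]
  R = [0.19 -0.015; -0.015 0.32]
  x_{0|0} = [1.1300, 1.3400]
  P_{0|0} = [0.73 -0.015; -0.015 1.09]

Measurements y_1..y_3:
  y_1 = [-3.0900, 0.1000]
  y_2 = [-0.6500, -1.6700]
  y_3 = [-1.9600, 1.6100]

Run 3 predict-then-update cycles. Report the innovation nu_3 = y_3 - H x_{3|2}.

step 1: x^-=[1.0767, 1.3316]  P^-=[1.4445 -0.1985; -0.1985 1.3646]  S=[1.6098 -0.1193; -0.1193 1.6931]  K=[0.8809 -0.0723; 0.0129 0.8092]  nu=[-4.2865, -1.2101]  x^+=[-2.6116, 0.2971]  P^+=[0.1714 -0.0329; -0.0329 0.2581]
step 2: x^-=[-3.1673, 0.1807]  P^-=[0.6287 -0.0857; -0.0857 0.5956]  S=[0.8081 -0.0595; -0.0595 0.9193]  K=[0.7642 -0.0574; 0.0082 0.6503]  nu=[2.5010, -1.9141]  x^+=[-1.1460, -1.0436]  P^+=[0.1485 -0.0269; -0.0269 0.2074]
step 3: x^-=[-1.1550, -1.0477]  P^-=[0.5914 -0.0702; -0.0702 0.5493]  S=[0.7732 -0.0475; -0.0475 0.8724]  K=[0.7534 -0.0531; 0.0119 0.6320]  nu=[-0.7107, 2.6346]  x^+=[-1.8302, 0.6088]  P^+=[0.1462 -0.0254; -0.0254 0.2015]

innov = [-0.7107, 2.6346]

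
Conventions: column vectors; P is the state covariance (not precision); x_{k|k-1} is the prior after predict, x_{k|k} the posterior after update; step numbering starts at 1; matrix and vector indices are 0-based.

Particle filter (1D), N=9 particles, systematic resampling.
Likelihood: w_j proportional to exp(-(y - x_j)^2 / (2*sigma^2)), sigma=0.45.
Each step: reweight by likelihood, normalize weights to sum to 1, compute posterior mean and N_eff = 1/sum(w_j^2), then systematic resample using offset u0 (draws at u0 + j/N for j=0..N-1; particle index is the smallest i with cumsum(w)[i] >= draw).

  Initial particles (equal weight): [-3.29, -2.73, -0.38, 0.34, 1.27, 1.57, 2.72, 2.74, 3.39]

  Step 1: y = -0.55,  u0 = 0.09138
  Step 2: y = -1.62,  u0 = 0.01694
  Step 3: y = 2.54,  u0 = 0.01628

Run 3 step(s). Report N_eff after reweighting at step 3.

step 1: w=[0.0000, 0.0000, 0.8679, 0.1318, 0.0003, 0.0000, 0.0000, 0.0000, 0.0000]  mean=-0.2846  Neff=1.2977  idx=[2, 2, 2, 2, 2, 2, 2, 3, 3]
step 2: w=[0.1427, 0.1427, 0.1427, 0.1427, 0.1427, 0.1427, 0.1427, 0.0005, 0.0005]  mean=-0.3793  Neff=7.0135  idx=[0, 0, 1, 2, 3, 4, 4, 5, 6]
step 3: w=[0.1111, 0.1111, 0.1111, 0.1111, 0.1111, 0.1111, 0.1111, 0.1111, 0.1111]  mean=-0.3800  Neff=9.0000  idx=[0, 1, 2, 3, 4, 5, 6, 7, 8]

N_eff = 9.0000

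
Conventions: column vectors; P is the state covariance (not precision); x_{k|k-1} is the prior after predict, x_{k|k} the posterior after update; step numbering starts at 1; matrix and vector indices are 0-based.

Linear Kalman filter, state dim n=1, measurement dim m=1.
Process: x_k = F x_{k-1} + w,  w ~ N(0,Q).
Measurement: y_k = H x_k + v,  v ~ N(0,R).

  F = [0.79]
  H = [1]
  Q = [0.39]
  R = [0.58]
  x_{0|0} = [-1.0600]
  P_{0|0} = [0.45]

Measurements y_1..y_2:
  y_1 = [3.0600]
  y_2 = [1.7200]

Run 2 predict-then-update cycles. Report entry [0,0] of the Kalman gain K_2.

step 1: x^-=[-0.8374]  P^-=[0.6708]  S=[1.2508]  K=[0.5363]  nu=[3.8974]  x^+=[1.2528]  P^+=[0.3111]
step 2: x^-=[0.9897]  P^-=[0.5841]  S=[1.1641]  K=[0.5018]  nu=[0.7303]  x^+=[1.3562]  P^+=[0.2910]

K[0,0] = 0.5018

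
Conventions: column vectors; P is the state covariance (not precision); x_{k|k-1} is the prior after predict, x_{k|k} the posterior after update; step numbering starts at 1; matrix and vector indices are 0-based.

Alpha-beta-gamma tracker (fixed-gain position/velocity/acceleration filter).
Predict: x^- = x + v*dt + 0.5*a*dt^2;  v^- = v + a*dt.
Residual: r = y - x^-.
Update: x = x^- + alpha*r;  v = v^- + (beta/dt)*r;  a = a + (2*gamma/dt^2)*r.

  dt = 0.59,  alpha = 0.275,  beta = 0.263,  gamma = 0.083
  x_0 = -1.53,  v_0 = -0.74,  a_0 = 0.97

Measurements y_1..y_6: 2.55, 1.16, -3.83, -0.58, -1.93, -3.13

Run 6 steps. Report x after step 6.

x_post = -1.9030

step 1: x_pred=-1.7978  r=4.3478  x^+=-0.6021  v^+=1.7704  a^+=3.0433
step 2: x_pred=0.9721  r=0.1879  x^+=1.0238  v^+=3.6497  a^+=3.1330
step 3: x_pred=3.7224  r=-7.5524  x^+=1.6455  v^+=2.1316  a^+=-0.4686
step 4: x_pred=2.8216  r=-3.4016  x^+=1.8861  v^+=0.3388  a^+=-2.0907
step 5: x_pred=1.7222  r=-3.6522  x^+=0.7178  v^+=-2.5227  a^+=-3.8323
step 6: x_pred=-1.4376  r=-1.6924  x^+=-1.9030  v^+=-5.5382  a^+=-4.6394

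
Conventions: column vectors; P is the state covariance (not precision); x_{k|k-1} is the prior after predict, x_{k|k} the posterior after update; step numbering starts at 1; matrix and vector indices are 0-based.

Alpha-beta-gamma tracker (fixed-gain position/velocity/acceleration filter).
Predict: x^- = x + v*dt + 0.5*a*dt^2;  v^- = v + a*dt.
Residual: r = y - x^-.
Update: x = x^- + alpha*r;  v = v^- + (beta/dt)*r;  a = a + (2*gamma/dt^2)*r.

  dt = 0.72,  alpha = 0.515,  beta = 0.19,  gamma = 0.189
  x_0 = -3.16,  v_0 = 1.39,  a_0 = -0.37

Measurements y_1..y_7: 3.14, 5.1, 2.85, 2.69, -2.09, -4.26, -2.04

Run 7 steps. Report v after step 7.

step 1: x_pred=-2.2551  r=5.3951  x^+=0.5234  v^+=2.5473  a^+=3.5639
step 2: x_pred=3.2812  r=1.8188  x^+=4.2179  v^+=5.5933  a^+=4.8901
step 3: x_pred=9.5126  r=-6.6626  x^+=6.0814  v^+=7.3560  a^+=0.0320
step 4: x_pred=11.3860  r=-8.6960  x^+=6.9075  v^+=5.0843  a^+=-6.3088
step 5: x_pred=8.9330  r=-11.0230  x^+=3.2561  v^+=-2.3669  a^+=-14.3464
step 6: x_pred=-2.1666  r=-2.0934  x^+=-3.2447  v^+=-13.2487  a^+=-15.8728
step 7: x_pred=-16.8980  r=14.8580  x^+=-9.2462  v^+=-20.7563  a^+=-5.0388

v_post = -20.7563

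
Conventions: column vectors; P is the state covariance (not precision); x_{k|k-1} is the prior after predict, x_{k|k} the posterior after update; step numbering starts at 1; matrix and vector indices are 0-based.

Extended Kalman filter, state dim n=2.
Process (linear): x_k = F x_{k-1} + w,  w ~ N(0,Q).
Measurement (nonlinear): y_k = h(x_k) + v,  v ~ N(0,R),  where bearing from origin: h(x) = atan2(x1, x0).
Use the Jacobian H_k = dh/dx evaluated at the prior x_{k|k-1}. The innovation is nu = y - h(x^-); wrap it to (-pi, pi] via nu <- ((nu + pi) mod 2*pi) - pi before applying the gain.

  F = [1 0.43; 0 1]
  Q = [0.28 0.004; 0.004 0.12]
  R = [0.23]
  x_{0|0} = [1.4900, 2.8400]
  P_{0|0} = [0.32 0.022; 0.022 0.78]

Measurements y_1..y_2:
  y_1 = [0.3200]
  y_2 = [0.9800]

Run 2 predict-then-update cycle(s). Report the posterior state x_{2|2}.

x_post = [3.9365, 2.7979]

step 1: x^-=[2.7112, 2.8400]  P^-=[0.7631 0.3614; 0.3614 0.9000]  H_jac=[-0.1842 0.1759]  S=[0.2603]  K=[-0.2959; 0.3523]  nu=[-0.4886]  x^+=[2.8558, 2.6679]  P^+=[0.7403 0.3885; 0.3885 0.8677]
step 2: x^-=[4.0030, 2.6679]  P^-=[1.5149 0.7656; 0.7656 0.9877]  H_jac=[-0.1153 0.1730]  S=[0.2492]  K=[-0.1694; 0.3315]  nu=[0.3921]  x^+=[3.9365, 2.7979]  P^+=[1.5078 0.7796; 0.7796 0.9603]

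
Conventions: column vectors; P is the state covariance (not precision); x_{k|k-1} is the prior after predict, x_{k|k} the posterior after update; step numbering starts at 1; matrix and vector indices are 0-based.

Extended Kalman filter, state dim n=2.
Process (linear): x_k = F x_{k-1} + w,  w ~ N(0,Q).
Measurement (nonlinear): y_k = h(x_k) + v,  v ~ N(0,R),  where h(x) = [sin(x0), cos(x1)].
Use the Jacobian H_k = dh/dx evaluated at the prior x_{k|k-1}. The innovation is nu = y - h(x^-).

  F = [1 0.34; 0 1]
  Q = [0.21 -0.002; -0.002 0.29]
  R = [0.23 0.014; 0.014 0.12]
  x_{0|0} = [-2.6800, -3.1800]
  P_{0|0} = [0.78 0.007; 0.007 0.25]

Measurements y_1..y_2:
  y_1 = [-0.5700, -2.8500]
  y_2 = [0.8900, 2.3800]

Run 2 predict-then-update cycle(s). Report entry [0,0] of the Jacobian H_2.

step 1: x^-=[-3.7612, -3.1800]  P^-=[1.0237 0.0900; 0.0900 0.5400]  H_jac=[-0.8141 0.0000; 0.0000 -0.0384]  S=[0.9085 0.0168; 0.0168 0.1208]  K=[-0.9192 0.0993; -0.0777 -0.1608]  nu=[-1.1507, -1.8507]  x^+=[-2.8873, -2.7929]  P^+=[0.2580 0.0247; 0.0247 0.5310]
step 2: x^-=[-3.8369, -2.7929]  P^-=[0.5462 0.2032; 0.2032 0.8210]  H_jac=[-0.7678 0.0000; 0.0000 0.3416]  S=[0.5520 -0.0393; -0.0393 0.2158]  K=[-0.7465 0.1857; -0.1927 1.2645]  nu=[0.2494, 3.3198]  x^+=[-3.4064, 1.3569]  P^+=[0.2202 0.0347; 0.0347 0.4363]

H_jac[0,0] = -0.7678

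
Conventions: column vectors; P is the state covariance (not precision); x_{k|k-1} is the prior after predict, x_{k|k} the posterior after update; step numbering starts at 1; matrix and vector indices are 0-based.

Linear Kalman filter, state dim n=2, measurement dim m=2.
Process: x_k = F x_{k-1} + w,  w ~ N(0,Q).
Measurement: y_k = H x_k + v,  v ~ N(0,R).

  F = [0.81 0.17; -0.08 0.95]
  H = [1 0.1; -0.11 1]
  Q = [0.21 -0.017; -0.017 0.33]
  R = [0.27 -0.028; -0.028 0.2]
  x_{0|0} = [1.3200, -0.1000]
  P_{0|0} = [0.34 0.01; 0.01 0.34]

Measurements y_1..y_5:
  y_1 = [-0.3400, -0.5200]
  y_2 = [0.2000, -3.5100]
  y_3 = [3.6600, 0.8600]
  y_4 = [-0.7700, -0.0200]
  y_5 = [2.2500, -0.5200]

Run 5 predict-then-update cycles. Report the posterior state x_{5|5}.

step 1: x^-=[1.0522, -0.2006]  P^-=[0.4457 0.0234; 0.0234 0.6375]  S=[0.7267 0.0099; 0.0099 0.8377]  K=[0.6170 -0.0378; 0.1097 0.7566]  nu=[-1.3721, -0.2037]  x^+=[0.2133, -0.5052]  P^+=[0.1683 -0.0063; -0.0063 0.1476]
step 2: x^-=[0.0869, -0.4970]  P^-=[0.3229 -0.0089; -0.0089 0.4652]  S=[0.5958 -0.0258; -0.0258 0.6711]  K=[0.5385 -0.0455; 0.0934 0.6983]  nu=[0.1628, -3.0035]  x^+=[0.3111, -2.5790]  P^+=[0.1475 -0.0079; -0.0079 0.1362]
step 3: x^-=[-0.1864, -2.4750]  P^-=[0.3085 -0.0106; -0.0106 0.4550]  S=[0.5809 -0.0269; -0.0269 0.6611]  K=[0.5271 -0.0459; 0.0922 0.6938]  nu=[4.0939, 3.3144]  x^+=[1.8194, 0.2023]  P^+=[0.1444 -0.0081; -0.0081 0.1353]
step 4: x^-=[1.5081, 0.0466]  P^-=[0.3064 -0.0106; -0.0106 0.4543]  S=[0.5789 -0.0268; -0.0268 0.6603]  K=[0.5254 -0.0458; 0.0922 0.6935]  nu=[-2.2828, 0.0993]  x^+=[0.3041, -0.0951]  P^+=[0.1440 -0.0080; -0.0080 0.1352]
step 5: x^-=[0.2302, -0.1147]  P^-=[0.3061 -0.0106; -0.0106 0.4542]  S=[0.5786 -0.0267; -0.0267 0.6602]  K=[0.5252 -0.0458; 0.0922 0.6934]  nu=[2.0313, -0.3800]  x^+=[1.3144, -0.1908]  P^+=[0.1439 -0.0080; -0.0080 0.1352]

x_post = [1.3144, -0.1908]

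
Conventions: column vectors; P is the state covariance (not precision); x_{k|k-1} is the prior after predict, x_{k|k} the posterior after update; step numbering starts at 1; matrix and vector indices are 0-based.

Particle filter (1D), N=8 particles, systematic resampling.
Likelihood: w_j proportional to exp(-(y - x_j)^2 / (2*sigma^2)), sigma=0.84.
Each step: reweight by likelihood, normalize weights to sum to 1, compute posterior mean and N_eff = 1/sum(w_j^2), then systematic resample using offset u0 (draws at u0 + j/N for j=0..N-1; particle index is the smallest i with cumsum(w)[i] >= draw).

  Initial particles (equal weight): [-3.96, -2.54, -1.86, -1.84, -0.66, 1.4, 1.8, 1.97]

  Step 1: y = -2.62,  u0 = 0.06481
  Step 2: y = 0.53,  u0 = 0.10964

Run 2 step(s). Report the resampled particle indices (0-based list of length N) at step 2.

step 1: w=[0.1055, 0.3749, 0.2501, 0.2447, 0.0248, 0.0000, 0.0000, 0.0000]  mean=-2.3019  Neff=3.6398  idx=[0, 1, 1, 1, 2, 2, 3, 3]
step 2: w=[0.0000, 0.0165, 0.0165, 0.0165, 0.2296, 0.2296, 0.2456, 0.2456]  mean=-1.8839  Neff=4.4074  idx=[4, 4, 5, 5, 6, 6, 7, 7]

resampled_idx = [4, 4, 5, 5, 6, 6, 7, 7]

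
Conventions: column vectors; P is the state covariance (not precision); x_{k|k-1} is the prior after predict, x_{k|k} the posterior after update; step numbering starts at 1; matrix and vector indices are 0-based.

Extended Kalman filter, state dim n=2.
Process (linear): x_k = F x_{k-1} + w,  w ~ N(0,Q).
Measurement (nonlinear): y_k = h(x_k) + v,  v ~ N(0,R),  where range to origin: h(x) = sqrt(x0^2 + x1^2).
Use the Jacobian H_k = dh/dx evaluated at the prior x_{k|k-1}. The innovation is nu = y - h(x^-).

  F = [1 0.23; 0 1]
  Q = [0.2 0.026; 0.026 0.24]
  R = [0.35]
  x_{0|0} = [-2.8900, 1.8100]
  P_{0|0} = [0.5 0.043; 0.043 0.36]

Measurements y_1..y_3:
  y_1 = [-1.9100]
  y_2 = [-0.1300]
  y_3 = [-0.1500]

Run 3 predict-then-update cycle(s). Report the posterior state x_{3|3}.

x_post = [-0.0309, -0.0598]

step 1: x^-=[-2.4737, 1.8100]  P^-=[0.7388 0.1518; 0.1518 0.6000]  H_jac=[-0.8070 0.5905]  S=[0.8957]  K=[-0.5656; 0.2588]  nu=[-4.9752]  x^+=[0.3402, 0.5225]  P^+=[0.4523 0.2829; 0.2829 0.5400]
step 2: x^-=[0.4604, 0.5225]  P^-=[0.8110 0.4331; 0.4331 0.7800]  H_jac=[0.6611 0.7503]  S=[1.5732]  K=[0.5473; 0.5540]  nu=[-0.8264]  x^+=[0.0080, 0.0647]  P^+=[0.3397 -0.0440; -0.0440 0.2972]
step 3: x^-=[0.0229, 0.0647]  P^-=[0.5352 0.0504; 0.0504 0.5372]  H_jac=[0.3341 0.9426]  S=[0.9187]  K=[0.2463; 0.5694]  nu=[-0.2186]  x^+=[-0.0309, -0.0598]  P^+=[0.4794 -0.0785; -0.0785 0.2393]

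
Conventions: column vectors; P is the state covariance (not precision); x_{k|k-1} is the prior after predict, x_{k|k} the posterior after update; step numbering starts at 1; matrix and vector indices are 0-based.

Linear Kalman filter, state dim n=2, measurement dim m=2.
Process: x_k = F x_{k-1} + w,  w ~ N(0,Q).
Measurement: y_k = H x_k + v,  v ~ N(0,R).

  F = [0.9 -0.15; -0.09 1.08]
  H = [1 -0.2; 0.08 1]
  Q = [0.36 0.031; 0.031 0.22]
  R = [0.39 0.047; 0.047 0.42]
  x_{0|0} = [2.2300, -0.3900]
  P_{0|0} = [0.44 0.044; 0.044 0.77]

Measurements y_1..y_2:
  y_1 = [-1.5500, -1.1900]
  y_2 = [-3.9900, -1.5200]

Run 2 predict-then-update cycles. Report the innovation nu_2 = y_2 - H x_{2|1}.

step 1: x^-=[2.0655, -0.6219]  P^-=[0.7218 -0.0860; -0.0860 1.1131]  S=[1.1908 -0.2025; -0.2025 1.5240]  K=[0.6318 0.0654; -0.1389 0.7074]  nu=[-3.7399, -0.7333]  x^+=[-0.3452, -0.6213]  P^+=[0.2568 0.0366; 0.0366 0.2877]
step 2: x^-=[-0.2175, -0.6399]  P^-=[0.5646 -0.0003; -0.0003 0.5505]  S=[0.9767 -0.0182; -0.0182 0.9741]  K=[0.5792 0.0569; -0.1025 0.5632]  nu=[-3.9005, -0.8627]  x^+=[-2.5256, -0.7259]  P^+=[0.2350 0.0323; 0.0323 0.2291]

innov = [-3.9005, -0.8627]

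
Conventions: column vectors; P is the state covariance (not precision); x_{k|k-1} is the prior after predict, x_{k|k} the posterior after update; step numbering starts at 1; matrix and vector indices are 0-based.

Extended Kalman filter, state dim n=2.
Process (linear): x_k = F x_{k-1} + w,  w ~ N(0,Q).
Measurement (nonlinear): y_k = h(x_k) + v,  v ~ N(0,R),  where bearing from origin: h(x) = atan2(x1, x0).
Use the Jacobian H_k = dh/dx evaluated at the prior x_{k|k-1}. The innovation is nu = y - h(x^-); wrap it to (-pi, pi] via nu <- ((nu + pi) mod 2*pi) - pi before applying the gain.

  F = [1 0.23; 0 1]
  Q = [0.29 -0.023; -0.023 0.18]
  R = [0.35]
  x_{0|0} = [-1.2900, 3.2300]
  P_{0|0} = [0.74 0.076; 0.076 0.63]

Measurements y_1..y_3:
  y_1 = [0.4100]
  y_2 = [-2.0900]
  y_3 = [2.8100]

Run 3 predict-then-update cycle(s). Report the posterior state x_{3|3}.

step 1: x^-=[-0.5471, 3.2300]  P^-=[1.0983 0.1979; 0.1979 0.8100]  H_jac=[-0.3010 -0.0510]  S=[0.4577]  K=[-0.7443; -0.2204]  nu=[-1.3286]  x^+=[0.4418, 3.5228]  P^+=[0.8448 0.1228; 0.1228 0.7878]
step 2: x^-=[1.2520, 3.5228]  P^-=[1.2329 0.2810; 0.2810 0.9678]  H_jac=[-0.2520 0.0896]  S=[0.4234]  K=[-0.6745; 0.0375]  nu=[2.9639]  x^+=[-0.7471, 3.6338]  P^+=[1.0403 0.2917; 0.2917 0.9672]
step 3: x^-=[0.0887, 3.6338]  P^-=[1.5157 0.4912; 0.4912 1.1472]  H_jac=[-0.2750 0.0067]  S=[0.4629]  K=[-0.8934; -0.2752]  nu=[1.2636]  x^+=[-1.0403, 3.2860]  P^+=[1.1462 0.3774; 0.3774 1.1121]

x_post = [-1.0403, 3.2860]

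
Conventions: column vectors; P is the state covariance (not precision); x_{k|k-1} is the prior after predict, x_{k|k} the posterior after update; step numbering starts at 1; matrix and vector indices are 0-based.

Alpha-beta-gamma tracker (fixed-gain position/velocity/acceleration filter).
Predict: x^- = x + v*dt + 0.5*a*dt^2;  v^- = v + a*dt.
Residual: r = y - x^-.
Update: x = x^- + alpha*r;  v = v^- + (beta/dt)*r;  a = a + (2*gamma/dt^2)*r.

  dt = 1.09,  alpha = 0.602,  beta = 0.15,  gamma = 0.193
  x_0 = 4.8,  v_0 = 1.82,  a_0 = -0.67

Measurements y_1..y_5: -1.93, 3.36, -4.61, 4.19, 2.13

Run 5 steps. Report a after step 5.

a_post = 5.6622

step 1: x_pred=6.3858  r=-8.3158  x^+=1.3797  v^+=-0.0547  a^+=-3.3717
step 2: x_pred=-0.6829  r=4.0429  x^+=1.7509  v^+=-3.1735  a^+=-2.0582
step 3: x_pred=-2.9308  r=-1.6792  x^+=-3.9417  v^+=-5.6480  a^+=-2.6038
step 4: x_pred=-11.6448  r=15.8348  x^+=-2.1122  v^+=-6.3070  a^+=2.5408
step 5: x_pred=-7.4775  r=9.6075  x^+=-1.6938  v^+=-2.2154  a^+=5.6622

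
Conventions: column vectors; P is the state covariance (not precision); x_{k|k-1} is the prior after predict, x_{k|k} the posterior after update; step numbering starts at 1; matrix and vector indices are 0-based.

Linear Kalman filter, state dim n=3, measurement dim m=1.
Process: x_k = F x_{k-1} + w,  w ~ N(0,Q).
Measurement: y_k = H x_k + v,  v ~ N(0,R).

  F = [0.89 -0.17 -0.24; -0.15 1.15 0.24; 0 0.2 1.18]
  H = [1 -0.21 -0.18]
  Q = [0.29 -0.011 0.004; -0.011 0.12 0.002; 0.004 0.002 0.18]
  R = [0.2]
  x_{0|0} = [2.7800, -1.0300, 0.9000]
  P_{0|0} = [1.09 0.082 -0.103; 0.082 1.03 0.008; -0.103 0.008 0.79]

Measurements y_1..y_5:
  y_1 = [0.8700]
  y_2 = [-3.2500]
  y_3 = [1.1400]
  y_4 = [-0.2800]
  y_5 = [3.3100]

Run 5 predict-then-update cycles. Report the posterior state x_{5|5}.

step 1: x^-=[2.4333, -1.3855, 0.8560]  P^-=[1.2485 -0.3456 -0.3503; -0.3456 1.5357 0.4896; -0.3503 0.4896 1.3250]  S=[1.8674]  K=[0.7412; -0.4050; -0.3704]  nu=[-1.7002]  x^+=[1.1731, -0.6970, 1.4857]  P^+=[0.2226 0.2149 0.1623; 0.2149 1.2295 0.2096; 0.1623 0.2096 1.0688]
step 2: x^-=[0.8060, -0.6209, 1.6137]  P^-=[0.4461 -0.1431 -0.1839; -0.1431 1.8424 0.8467; -0.1839 0.8467 1.8163]  S=[0.9765]  K=[0.5215; -0.6988; -0.7052]  nu=[-3.8960]  x^+=[-1.2258, 2.1015, 4.3610]  P^+=[0.1805 0.2128 0.1753; 0.2128 1.3656 0.3655; 0.1753 0.3655 1.3307]
step 3: x^-=[-2.4948, 3.6472, 5.5663]  P^-=[0.4397 -0.2275 -0.2882; -0.2275 2.1224 1.1691; -0.2882 1.1691 2.2601]  S=[1.0942]  K=[0.4929; -0.8076; -0.8596]  nu=[5.4027]  x^+=[0.1682, -0.7159, 0.9223]  P^+=[0.1738 0.2080 0.1754; 0.2080 1.4088 0.4095; 0.1754 0.4095 1.4516]
step 4: x^-=[0.0500, -0.6272, 0.9452]  P^-=[0.4476 -0.2610 -0.3356; -0.2610 2.2123 1.2752; -0.3356 1.2752 2.4508]  S=[1.1514]  K=[0.4888; -0.8295; -0.9072]  nu=[-0.2916]  x^+=[-0.0925, -0.3853, 1.2097]  P^+=[0.1725 0.2059 0.1750; 0.2059 1.4200 0.4087; 0.1750 0.4087 1.5032]
step 5: x^-=[-0.3072, -0.1389, 1.3504]  P^-=[0.4506 -0.2681 -0.3512; -0.2681 2.2304 1.2914; -0.3512 1.2914 2.5228]  S=[1.1673]  K=[0.4884; -0.8300; -0.9222]  nu=[3.8311]  x^+=[1.5638, -3.3189, -2.1826]  P^+=[0.1722 0.2051 0.1745; 0.2051 1.4262 0.3979; 0.1745 0.3979 1.5300]

x_post = [1.5638, -3.3189, -2.1826]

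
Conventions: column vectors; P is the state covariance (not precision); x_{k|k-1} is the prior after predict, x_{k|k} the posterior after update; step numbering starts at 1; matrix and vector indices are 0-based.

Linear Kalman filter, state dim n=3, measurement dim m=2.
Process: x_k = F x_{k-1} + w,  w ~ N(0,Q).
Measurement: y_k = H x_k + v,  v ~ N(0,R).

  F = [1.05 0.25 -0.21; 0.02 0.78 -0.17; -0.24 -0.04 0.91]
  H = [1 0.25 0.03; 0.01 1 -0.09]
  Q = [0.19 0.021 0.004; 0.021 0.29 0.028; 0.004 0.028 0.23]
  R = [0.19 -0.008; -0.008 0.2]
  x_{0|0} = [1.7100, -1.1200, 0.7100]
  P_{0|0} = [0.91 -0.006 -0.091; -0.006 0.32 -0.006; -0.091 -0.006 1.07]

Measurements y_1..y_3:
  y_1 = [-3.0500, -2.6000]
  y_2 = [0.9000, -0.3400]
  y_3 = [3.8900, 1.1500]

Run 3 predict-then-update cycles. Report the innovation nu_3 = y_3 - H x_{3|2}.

innov = [4.3095, 1.6220]

step 1: x^-=[1.3664, -0.9601, 0.2805]  P^-=[1.2981 0.1536 -0.5253; 0.1536 0.5180 -0.1604; -0.5253 -0.1604 1.2091]  S=[1.5644 0.3311; 0.3311 0.7608]  K=[0.8643 -0.0951; 0.0323 0.6878; -0.2885 -0.2352]  nu=[-4.1848, -1.6283]  x^+=[-2.0959, -2.2153, 1.8707]  P^+=[0.1768 -0.0362 -0.0940; -0.0362 0.1418 0.0455; -0.0940 0.0455 0.9919]
step 2: x^-=[-3.1473, -2.0878, 2.2939]  P^-=[0.4553 0.0658 -0.3117; 0.0658 0.3924 -0.0969; -0.3117 -0.0969 1.0988]  S=[0.6835 0.1849; 0.1849 0.6207]  K=[0.6891 -0.0467; 0.0657 0.6278; -0.3878 -0.2049]  nu=[4.5005, 1.9858]  x^+=[-0.1389, -0.5455, 0.1416]  P^+=[0.1413 -0.0264 -0.1122; -0.0264 0.1296 0.0479; -0.1122 0.0479 0.9406]
step 3: x^-=[-0.3119, -0.4523, 0.1840]  P^-=[0.4259 0.0717 -0.3116; 0.0717 0.3833 -0.0896; -0.3116 -0.0896 1.0623]  S=[0.6567 0.1884; 0.1884 0.6101]  K=[0.6724 -0.0371; 0.0731 0.6201; -0.4076 -0.1828]  nu=[4.3095, 1.6220]  x^+=[2.5253, 0.8687, -1.8689]  P^+=[0.1377 -0.0246 -0.1154; -0.0246 0.1281 0.0493; -0.1154 0.0493 0.9047]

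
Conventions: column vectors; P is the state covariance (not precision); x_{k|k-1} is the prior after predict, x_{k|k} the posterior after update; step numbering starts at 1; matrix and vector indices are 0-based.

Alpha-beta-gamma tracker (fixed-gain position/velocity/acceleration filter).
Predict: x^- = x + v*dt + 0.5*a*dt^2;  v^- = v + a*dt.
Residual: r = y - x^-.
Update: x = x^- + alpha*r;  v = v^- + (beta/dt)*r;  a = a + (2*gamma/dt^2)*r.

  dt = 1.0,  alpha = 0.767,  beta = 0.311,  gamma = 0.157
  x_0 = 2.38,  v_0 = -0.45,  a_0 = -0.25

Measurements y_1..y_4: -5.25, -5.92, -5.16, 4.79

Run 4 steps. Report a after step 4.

step 1: x_pred=1.8050  r=-7.0550  x^+=-3.6062  v^+=-2.8941  a^+=-2.4653
step 2: x_pred=-7.7329  r=1.8129  x^+=-6.3424  v^+=-4.7956  a^+=-1.8960
step 3: x_pred=-12.0860  r=6.9260  x^+=-6.7738  v^+=-4.5376  a^+=0.2787
step 4: x_pred=-11.1720  r=15.9620  x^+=1.0709  v^+=0.7053  a^+=5.2908

a_post = 5.2908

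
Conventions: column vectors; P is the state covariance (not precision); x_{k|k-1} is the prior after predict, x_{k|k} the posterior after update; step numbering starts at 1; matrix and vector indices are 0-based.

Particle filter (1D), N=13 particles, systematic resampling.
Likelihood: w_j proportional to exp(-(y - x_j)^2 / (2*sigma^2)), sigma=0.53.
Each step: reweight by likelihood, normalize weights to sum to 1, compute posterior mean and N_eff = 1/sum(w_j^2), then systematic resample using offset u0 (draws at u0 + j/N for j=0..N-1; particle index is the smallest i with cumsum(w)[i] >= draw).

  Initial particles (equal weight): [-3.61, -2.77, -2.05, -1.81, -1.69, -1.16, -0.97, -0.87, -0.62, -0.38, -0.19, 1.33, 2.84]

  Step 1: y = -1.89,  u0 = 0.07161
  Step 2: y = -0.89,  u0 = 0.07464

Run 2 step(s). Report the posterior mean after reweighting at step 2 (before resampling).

post_mean = -1.2908

step 1: w=[0.0013, 0.0633, 0.2402, 0.2485, 0.2341, 0.0974, 0.0557, 0.0394, 0.0142, 0.0043, 0.0015, 0.0000, 0.0000]  mean=-1.7300  Neff=5.1915  idx=[2, 2, 2, 2, 3, 3, 3, 4, 4, 4, 5, 6, 9]
step 2: w=[0.0203, 0.0203, 0.0203, 0.0203, 0.0494, 0.0494, 0.0494, 0.0713, 0.0713, 0.0713, 0.1958, 0.2204, 0.1403]  mean=-1.2908  Neff=7.6438  idx=[3, 5, 6, 8, 9, 10, 10, 10, 11, 11, 11, 12, 12]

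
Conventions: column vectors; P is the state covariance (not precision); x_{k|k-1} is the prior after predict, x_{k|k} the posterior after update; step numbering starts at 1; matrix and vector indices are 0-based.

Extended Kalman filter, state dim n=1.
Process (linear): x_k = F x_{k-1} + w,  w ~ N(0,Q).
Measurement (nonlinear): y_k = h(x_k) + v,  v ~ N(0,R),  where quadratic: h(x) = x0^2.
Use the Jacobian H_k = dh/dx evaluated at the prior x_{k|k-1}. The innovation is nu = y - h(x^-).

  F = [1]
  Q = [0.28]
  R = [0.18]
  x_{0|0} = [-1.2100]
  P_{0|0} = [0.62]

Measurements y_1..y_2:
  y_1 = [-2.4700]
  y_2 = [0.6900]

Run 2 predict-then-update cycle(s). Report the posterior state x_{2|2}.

x_post = [0.7281]

step 1: x^-=[-1.2100]  P^-=[0.9000]  H_jac=[-2.4200]  S=[5.4508]  K=[-0.3996]  nu=[-3.9341]  x^+=[0.3620]  P^+=[0.0297]
step 2: x^-=[0.3620]  P^-=[0.3097]  H_jac=[0.7240]  S=[0.3423]  K=[0.6550]  nu=[0.5590]  x^+=[0.7281]  P^+=[0.1629]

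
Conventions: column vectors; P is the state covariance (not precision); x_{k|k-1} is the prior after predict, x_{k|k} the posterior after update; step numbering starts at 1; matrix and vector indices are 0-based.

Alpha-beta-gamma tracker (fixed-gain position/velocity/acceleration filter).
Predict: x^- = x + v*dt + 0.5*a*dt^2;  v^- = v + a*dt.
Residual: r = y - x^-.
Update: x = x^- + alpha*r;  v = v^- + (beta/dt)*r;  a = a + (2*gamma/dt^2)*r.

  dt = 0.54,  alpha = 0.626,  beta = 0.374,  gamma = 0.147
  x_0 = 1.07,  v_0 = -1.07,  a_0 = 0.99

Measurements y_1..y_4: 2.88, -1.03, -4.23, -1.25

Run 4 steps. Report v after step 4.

step 1: x_pred=0.6365  r=2.2435  x^+=2.0409  v^+=1.0184  a^+=3.2519
step 2: x_pred=3.0650  r=-4.0950  x^+=0.5015  v^+=-0.0617  a^+=-0.8768
step 3: x_pred=0.3404  r=-4.5704  x^+=-2.5207  v^+=-3.7006  a^+=-5.4848
step 4: x_pred=-5.3187  r=4.0687  x^+=-2.7717  v^+=-3.8444  a^+=-1.3826

v_post = -3.8444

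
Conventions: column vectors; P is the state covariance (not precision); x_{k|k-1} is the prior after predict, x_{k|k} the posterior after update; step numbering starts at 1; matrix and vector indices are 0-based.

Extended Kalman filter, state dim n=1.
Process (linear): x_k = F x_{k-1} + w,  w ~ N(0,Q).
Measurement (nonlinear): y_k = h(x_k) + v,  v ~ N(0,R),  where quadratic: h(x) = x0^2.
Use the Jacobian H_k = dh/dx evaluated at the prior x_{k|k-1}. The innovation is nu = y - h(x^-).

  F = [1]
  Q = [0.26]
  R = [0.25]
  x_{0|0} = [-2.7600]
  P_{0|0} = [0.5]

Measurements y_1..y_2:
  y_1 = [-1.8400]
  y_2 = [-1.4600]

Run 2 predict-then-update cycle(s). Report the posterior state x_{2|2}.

step 1: x^-=[-2.7600]  P^-=[0.7600]  H_jac=[-5.5200]  S=[23.4075]  K=[-0.1792]  nu=[-9.4576]  x^+=[-1.0650]  P^+=[0.0081]
step 2: x^-=[-1.0650]  P^-=[0.2681]  H_jac=[-2.1299]  S=[1.4663]  K=[-0.3895]  nu=[-2.5942]  x^+=[-0.0547]  P^+=[0.0457]

x_post = [-0.0547]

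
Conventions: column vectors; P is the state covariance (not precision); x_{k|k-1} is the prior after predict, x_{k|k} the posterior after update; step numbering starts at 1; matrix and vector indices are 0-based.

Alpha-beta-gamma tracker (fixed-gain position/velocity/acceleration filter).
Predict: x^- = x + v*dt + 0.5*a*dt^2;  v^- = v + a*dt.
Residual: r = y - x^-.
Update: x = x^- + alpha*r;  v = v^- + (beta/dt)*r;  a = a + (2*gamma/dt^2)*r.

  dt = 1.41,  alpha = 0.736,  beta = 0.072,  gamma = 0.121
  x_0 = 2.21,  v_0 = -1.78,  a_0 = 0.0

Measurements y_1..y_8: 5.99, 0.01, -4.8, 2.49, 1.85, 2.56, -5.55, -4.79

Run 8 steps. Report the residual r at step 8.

resid = -3.8469

step 1: x_pred=-0.2998  r=6.2898  x^+=4.3295  v^+=-1.4588  a^+=0.7656
step 2: x_pred=3.0336  r=-3.0236  x^+=0.8082  v^+=-0.5337  a^+=0.3976
step 3: x_pred=0.4509  r=-5.2509  x^+=-3.4138  v^+=-0.2412  a^+=-0.2416
step 4: x_pred=-3.9941  r=6.4841  x^+=0.7782  v^+=-0.2508  a^+=0.5477
step 5: x_pred=0.9690  r=0.8810  x^+=1.6174  v^+=0.5664  a^+=0.6549
step 6: x_pred=3.0671  r=-0.5071  x^+=2.6939  v^+=1.4639  a^+=0.5932
step 7: x_pred=5.3477  r=-10.8977  x^+=-2.6730  v^+=1.7439  a^+=-0.7333
step 8: x_pred=-0.9431  r=-3.8469  x^+=-3.7744  v^+=0.5134  a^+=-1.2016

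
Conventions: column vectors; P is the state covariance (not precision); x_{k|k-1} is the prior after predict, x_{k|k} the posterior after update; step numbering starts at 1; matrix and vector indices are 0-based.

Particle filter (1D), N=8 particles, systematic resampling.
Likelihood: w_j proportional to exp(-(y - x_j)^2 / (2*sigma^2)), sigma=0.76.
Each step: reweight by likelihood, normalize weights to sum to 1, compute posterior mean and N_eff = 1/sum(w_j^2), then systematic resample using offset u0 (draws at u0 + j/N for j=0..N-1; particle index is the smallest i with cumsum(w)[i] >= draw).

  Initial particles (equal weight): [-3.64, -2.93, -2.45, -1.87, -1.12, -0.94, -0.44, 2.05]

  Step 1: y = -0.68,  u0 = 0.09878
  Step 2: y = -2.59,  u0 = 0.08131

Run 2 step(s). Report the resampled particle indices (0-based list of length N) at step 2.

step 1: w=[0.0002, 0.0040, 0.0213, 0.0942, 0.2715, 0.3028, 0.3054, 0.0005]  mean=-0.9629  Neff=3.7305  idx=[3, 4, 4, 5, 5, 6, 6, 6]
step 2: w=[0.5361, 0.1294, 0.1294, 0.0795, 0.0795, 0.0154, 0.0154, 0.0154]  mean=-1.4621  Neff=2.9917  idx=[0, 0, 0, 0, 1, 2, 3, 5]

resampled_idx = [0, 0, 0, 0, 1, 2, 3, 5]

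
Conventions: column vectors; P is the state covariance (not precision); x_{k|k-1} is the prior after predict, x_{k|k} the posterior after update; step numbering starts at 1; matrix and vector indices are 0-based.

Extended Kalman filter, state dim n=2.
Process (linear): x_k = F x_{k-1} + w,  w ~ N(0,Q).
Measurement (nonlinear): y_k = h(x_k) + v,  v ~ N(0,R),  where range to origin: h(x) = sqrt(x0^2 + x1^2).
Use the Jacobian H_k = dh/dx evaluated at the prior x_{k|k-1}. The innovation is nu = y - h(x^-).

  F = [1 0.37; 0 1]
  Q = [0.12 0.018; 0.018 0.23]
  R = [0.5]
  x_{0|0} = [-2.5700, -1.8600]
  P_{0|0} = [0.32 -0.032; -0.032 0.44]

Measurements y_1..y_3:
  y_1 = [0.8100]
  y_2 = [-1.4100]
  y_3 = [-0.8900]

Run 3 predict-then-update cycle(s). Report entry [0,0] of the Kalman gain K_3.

K[0,0] = -0.0393

step 1: x^-=[-3.2582, -1.8600]  P^-=[0.4766 0.1488; 0.1488 0.6700]  H_jac=[-0.8685 -0.4958]  S=[1.1522]  K=[-0.4232; -0.4004]  nu=[-2.9417]  x^+=[-2.0132, -0.6820]  P^+=[0.2702 -0.0465; -0.0465 0.4852]
step 2: x^-=[-2.2656, -0.6820]  P^-=[0.4222 0.1511; 0.1511 0.7152]  H_jac=[-0.9576 -0.2883]  S=[1.0300]  K=[-0.4348; -0.3406]  nu=[-3.7760]  x^+=[-0.6237, 0.6042]  P^+=[0.2275 -0.0015; -0.0015 0.5957]
step 3: x^-=[-0.4002, 0.6042]  P^-=[0.4280 0.2369; 0.2369 0.8257]  H_jac=[-0.5522 0.8337]  S=[0.9863]  K=[-0.0393; 0.5654]  nu=[-1.6147]  x^+=[-0.3367, -0.3087]  P^+=[0.4264 0.2589; 0.2589 0.5105]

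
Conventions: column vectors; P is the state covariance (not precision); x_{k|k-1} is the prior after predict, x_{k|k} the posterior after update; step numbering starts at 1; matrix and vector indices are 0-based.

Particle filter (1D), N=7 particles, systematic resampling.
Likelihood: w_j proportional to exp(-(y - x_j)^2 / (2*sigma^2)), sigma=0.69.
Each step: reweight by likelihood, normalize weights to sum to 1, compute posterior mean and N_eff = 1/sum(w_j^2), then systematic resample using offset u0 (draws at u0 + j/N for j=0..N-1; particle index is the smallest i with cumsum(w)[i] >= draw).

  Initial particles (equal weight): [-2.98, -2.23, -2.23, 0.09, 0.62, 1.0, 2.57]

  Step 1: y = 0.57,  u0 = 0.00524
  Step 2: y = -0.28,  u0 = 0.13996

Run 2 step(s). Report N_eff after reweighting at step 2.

step 1: w=[0.0000, 0.0001, 0.0001, 0.2995, 0.3805, 0.3141, 0.0057]  mean=0.5912  Neff=3.0016  idx=[3, 3, 3, 4, 4, 5, 5]
step 2: w=[0.2273, 0.2273, 0.2273, 0.1121, 0.1121, 0.0470, 0.0470]  mean=0.2943  Neff=5.4192  idx=[0, 1, 1, 2, 3, 4, 6]

N_eff = 5.4192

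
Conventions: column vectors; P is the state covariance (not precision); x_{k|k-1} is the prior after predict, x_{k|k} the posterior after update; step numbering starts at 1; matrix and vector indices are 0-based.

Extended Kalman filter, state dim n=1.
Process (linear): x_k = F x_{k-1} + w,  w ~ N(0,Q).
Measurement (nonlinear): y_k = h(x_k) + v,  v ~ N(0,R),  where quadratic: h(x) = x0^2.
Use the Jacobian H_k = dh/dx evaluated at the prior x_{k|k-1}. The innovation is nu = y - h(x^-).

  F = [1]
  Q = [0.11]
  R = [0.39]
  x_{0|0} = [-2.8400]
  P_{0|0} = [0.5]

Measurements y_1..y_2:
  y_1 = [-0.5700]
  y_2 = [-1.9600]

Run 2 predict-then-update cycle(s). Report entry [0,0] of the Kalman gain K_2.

step 1: x^-=[-2.8400]  P^-=[0.6100]  H_jac=[-5.6800]  S=[20.0701]  K=[-0.1726]  nu=[-8.6356]  x^+=[-1.3492]  P^+=[0.0119]
step 2: x^-=[-1.3492]  P^-=[0.1219]  H_jac=[-2.6984]  S=[1.2772]  K=[-0.2574]  nu=[-3.7803]  x^+=[-0.3760]  P^+=[0.0372]

K[0,0] = -0.2574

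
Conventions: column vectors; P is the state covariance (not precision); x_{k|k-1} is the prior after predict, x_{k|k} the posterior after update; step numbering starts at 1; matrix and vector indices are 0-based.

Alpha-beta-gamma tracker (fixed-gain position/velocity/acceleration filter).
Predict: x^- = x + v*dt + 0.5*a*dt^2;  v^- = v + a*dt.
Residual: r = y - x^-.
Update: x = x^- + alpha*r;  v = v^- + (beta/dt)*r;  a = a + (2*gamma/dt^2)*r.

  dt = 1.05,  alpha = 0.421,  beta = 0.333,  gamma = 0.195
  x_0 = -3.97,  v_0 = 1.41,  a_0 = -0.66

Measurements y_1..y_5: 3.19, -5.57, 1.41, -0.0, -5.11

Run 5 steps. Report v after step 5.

v_post = -3.4845

step 1: x_pred=-2.8533  r=6.0433  x^+=-0.3091  v^+=2.6336  a^+=1.4778
step 2: x_pred=3.2708  r=-8.8408  x^+=-0.4512  v^+=1.3815  a^+=-1.6496
step 3: x_pred=0.0900  r=1.3200  x^+=0.6457  v^+=0.0680  a^+=-1.1827
step 4: x_pred=0.0652  r=-0.0652  x^+=0.0378  v^+=-1.1945  a^+=-1.2057
step 5: x_pred=-1.8811  r=-3.2289  x^+=-3.2405  v^+=-3.4845  a^+=-2.3479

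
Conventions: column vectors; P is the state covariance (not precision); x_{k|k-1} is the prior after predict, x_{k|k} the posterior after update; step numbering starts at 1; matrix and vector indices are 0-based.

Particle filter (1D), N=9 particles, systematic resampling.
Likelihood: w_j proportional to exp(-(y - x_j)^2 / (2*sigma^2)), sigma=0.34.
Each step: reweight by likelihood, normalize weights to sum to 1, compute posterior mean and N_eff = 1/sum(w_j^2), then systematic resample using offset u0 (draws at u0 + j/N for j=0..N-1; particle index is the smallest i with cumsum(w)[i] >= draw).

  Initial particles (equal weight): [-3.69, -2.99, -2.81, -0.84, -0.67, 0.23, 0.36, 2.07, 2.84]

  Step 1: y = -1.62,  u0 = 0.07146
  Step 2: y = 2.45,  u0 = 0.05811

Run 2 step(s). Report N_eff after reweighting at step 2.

step 1: w=[0.0000, 0.0032, 0.0231, 0.7606, 0.2132, 0.0000, 0.0000, 0.0000, 0.0000]  mean=-0.8561  Neff=1.6014  idx=[3, 3, 3, 3, 3, 3, 3, 4, 4]
step 2: w=[0.0044, 0.0044, 0.0044, 0.0044, 0.0044, 0.0044, 0.0044, 0.4848, 0.4848]  mean=-0.6752  Neff=2.1270  idx=[7, 7, 7, 7, 7, 8, 8, 8, 8]

N_eff = 2.1270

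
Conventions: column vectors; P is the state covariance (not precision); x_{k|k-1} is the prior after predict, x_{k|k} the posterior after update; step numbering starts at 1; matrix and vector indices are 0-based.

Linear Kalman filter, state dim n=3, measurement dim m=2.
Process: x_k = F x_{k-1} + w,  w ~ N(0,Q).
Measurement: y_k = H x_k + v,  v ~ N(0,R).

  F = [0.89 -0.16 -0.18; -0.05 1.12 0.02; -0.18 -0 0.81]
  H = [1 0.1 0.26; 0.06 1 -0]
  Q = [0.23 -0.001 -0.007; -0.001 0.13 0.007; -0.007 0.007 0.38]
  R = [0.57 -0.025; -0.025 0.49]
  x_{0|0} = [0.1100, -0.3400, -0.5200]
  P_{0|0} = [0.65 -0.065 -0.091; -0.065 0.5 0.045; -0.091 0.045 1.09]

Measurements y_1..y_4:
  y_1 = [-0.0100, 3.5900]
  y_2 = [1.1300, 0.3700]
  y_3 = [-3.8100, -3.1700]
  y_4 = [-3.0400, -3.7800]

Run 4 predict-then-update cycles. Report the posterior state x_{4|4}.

x_post = [-1.9486, -1.9796, 0.3963]

step 1: x^-=[0.2459, -0.3967, -0.4410]  P^-=[0.8432 -0.2004 -0.3463; -0.2004 0.7687 0.0884; -0.3463 0.0884 1.1427]  S=[1.2826 -0.0816; -0.0816 1.2377]  K=[0.5663 -0.0837; -0.0397 0.6088; -0.0281 0.0528]  nu=[-0.1016, 3.9719]  x^+=[-0.1442, 2.0253, -0.2283]  P^+=[0.4155 -0.0801 -0.3178; -0.0801 0.3041 0.0457; -0.3178 0.0457 1.1380]
step 2: x^-=[-0.4113, 2.2710, -0.1590]  P^-=[0.7311 -0.1764 -0.4871; -0.1764 0.5246 0.1008; -0.4871 0.1008 1.2328]  S=[1.1063 -0.0876; -0.0876 0.9961]  K=[0.5235 -0.0871; -0.0479 0.5118; -0.1367 0.0598]  nu=[1.3555, -1.8763]  x^+=[0.4617, 1.2457, -0.4565]  P^+=[0.4123 -0.0805 -0.3989; -0.0805 0.2568 0.0567; -0.3989 0.0567 1.2071]
step 3: x^-=[0.2938, 1.3630, -0.4529]  P^-=[0.7563 -0.1729 -0.5592; -0.1729 0.4660 0.1155; -0.5592 0.1155 1.3017]  S=[1.0996 -0.0856; -0.0856 0.9380]  K=[0.5331 -0.0873; -0.0501 0.4812; -0.1848 0.0705]  nu=[-4.1223, -4.5506]  x^+=[-1.5065, -0.6204, -0.0117]  P^+=[0.4288 -0.0818 -0.4405; -0.0818 0.2419 0.0656; -0.4405 0.0656 1.2572]
step 4: x^-=[-1.2395, -0.6197, 0.2617]  P^-=[0.7848 -0.1754 -0.6017; -0.1754 0.4481 0.1266; -0.6017 0.1266 1.3472]  S=[1.1089 -0.0860; -0.0860 0.9198]  K=[0.5439 -0.0886; -0.0516 0.4708; -0.2092 0.0789]  nu=[-1.8066, -3.0859]  x^+=[-1.9486, -1.9796, 0.3963]  P^+=[0.4412 -0.0835 -0.4638; -0.0835 0.2370 0.0717; -0.4638 0.0717 1.2901]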